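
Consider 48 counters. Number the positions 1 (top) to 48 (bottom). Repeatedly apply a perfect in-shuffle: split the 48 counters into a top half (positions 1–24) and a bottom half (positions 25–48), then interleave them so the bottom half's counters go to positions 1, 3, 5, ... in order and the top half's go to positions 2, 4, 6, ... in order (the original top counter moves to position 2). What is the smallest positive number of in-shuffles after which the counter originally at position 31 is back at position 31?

Follow position 31 under repeated in-shuffles:
31 → 13 → 26 → 3 → 6 → 12 → 24 → 48 → ... → 31 (length 21)
It first returns after 21 in-shuffles.

21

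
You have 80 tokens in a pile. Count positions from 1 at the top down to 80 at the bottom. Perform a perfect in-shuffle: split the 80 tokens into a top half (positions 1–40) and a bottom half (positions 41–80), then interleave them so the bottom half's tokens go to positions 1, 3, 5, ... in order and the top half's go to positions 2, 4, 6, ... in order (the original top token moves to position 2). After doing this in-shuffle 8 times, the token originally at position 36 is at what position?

Track the token's position through each in-shuffle:
36 → 72 → 63 → 45 → 9 → 18 → 36 → 72 → 63

63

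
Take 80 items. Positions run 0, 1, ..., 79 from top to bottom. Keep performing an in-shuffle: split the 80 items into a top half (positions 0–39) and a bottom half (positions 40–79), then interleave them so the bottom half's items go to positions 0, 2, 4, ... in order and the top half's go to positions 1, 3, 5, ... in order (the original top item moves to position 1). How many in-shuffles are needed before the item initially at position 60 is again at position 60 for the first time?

54

Follow position 60 under repeated in-shuffles:
60 → 40 → 0 → 1 → 3 → 7 → 15 → 31 → ... → 60 (length 54)
It first returns after 54 in-shuffles.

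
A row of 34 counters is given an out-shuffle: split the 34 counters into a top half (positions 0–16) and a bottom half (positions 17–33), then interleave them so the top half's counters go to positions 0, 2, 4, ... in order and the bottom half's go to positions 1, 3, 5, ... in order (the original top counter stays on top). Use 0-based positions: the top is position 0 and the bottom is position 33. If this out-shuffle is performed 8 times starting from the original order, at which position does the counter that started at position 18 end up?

Track the counter's position through each out-shuffle:
18 → 3 → 6 → 12 → 24 → 15 → 30 → 27 → 21

21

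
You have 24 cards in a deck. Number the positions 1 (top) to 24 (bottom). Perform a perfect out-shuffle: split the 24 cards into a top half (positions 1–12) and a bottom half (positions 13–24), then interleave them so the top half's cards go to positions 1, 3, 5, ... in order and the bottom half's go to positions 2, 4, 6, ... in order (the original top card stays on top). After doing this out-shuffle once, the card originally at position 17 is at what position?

Track the card's position through each out-shuffle:
17 → 10

10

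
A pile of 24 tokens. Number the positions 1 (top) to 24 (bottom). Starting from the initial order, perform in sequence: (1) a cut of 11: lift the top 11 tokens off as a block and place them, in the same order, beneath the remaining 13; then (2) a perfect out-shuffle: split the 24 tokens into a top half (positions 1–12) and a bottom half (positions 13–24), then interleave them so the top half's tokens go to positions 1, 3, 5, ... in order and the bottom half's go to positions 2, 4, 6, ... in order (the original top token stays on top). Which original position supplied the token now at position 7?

15

Undo the operations in reverse order, starting from position 7:
  undo op 2 (out-shuffle, from top half): 7 ← 4
  undo op 1 (cut 11): 4 ← 15
So the token at position 7 came from original position 15.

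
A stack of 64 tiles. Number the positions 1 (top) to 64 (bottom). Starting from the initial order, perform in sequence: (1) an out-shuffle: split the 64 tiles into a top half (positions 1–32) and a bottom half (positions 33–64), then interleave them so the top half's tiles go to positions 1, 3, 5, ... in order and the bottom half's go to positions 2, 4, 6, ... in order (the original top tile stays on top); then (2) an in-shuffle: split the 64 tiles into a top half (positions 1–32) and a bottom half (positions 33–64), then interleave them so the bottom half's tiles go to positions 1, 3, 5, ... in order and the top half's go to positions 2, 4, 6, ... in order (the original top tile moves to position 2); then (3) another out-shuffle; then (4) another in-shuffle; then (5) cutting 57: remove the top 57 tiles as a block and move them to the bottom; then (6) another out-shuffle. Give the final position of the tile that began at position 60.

Track the tile from position 60 forward through each operation:
  after op 1 (out-shuffle): 60 → 56
  after op 2 (in-shuffle): 56 → 47
  after op 3 (out-shuffle): 47 → 30
  after op 4 (in-shuffle): 30 → 60
  after op 5 (cut 57): 60 → 3
  after op 6 (out-shuffle): 3 → 5

5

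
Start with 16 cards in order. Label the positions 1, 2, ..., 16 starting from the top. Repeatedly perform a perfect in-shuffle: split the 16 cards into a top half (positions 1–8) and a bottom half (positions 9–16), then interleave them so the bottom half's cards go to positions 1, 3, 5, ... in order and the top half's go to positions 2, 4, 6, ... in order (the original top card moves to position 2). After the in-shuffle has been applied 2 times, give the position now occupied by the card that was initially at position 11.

10

Track the card's position through each in-shuffle:
11 → 5 → 10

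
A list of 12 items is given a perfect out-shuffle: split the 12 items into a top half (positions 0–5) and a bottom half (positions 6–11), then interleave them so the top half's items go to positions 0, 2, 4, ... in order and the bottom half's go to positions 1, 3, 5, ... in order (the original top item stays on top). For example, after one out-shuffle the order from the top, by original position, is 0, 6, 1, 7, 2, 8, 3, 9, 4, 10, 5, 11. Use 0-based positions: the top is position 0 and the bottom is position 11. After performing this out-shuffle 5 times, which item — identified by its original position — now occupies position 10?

Work backwards from position 10, undoing one out-shuffle at a time:
10 ← 5 ← 8 ← 4 ← 2 ← 1
So the item now at position 10 started at position 1.

1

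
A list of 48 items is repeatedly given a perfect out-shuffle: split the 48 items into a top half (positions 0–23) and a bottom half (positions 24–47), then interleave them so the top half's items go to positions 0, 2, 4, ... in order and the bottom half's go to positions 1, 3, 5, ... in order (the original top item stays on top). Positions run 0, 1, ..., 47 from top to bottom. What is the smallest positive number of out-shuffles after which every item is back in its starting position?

The out-shuffle permutes the 48 positions with cycle lengths [1, 1, 23, 23].
Every item is home exactly when every cycle has completed a whole number of laps, i.e. after lcm(1, 23) = 23 out-shuffles.

23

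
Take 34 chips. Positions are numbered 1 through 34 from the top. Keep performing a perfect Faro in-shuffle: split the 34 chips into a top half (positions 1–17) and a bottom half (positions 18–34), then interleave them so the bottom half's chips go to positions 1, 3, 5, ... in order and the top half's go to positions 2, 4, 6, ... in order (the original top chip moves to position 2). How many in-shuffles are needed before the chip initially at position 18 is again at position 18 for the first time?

12

Follow position 18 under repeated in-shuffles:
18 → 1 → 2 → 4 → 8 → 16 → 32 → 29 → 23 → 11 → 22 → 9 → 18
It first returns after 12 in-shuffles.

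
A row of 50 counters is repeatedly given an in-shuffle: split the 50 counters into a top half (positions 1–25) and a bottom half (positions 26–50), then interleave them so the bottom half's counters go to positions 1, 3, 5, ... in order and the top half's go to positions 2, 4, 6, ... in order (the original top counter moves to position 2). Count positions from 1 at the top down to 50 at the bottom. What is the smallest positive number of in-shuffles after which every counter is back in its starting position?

The in-shuffle permutes the 50 positions with cycle lengths [2, 8, 8, 8, 8, 8, 8].
Every counter is home exactly when every cycle has completed a whole number of laps, i.e. after lcm(2, 8) = 8 in-shuffles.

8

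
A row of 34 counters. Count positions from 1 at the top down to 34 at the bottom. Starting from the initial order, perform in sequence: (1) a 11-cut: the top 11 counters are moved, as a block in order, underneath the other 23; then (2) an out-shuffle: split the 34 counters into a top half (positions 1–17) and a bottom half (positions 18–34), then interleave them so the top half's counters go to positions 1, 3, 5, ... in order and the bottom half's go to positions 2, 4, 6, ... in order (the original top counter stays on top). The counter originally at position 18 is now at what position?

Track the counter from position 18 forward through each operation:
  after op 1 (cut 11): 18 → 7
  after op 2 (out-shuffle): 7 → 13

13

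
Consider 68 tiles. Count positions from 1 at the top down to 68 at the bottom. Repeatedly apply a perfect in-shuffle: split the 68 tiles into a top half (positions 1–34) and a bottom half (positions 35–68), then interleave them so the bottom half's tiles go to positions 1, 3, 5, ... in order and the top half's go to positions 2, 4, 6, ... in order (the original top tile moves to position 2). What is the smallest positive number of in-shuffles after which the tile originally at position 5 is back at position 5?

Follow position 5 under repeated in-shuffles:
5 → 10 → 20 → 40 → 11 → 22 → 44 → 19 → ... → 5 (length 22)
It first returns after 22 in-shuffles.

22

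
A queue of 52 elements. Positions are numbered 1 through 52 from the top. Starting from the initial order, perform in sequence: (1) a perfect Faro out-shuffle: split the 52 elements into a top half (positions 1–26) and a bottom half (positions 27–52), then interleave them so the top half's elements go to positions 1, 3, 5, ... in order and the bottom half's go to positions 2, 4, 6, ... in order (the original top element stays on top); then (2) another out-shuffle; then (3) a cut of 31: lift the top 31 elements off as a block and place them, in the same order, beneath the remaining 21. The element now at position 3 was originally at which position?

22

Undo the operations in reverse order, starting from position 3:
  undo op 3 (cut 31): 3 ← 34
  undo op 2 (out-shuffle, from bottom half): 34 ← 43
  undo op 1 (out-shuffle, from top half): 43 ← 22
So the element at position 3 came from original position 22.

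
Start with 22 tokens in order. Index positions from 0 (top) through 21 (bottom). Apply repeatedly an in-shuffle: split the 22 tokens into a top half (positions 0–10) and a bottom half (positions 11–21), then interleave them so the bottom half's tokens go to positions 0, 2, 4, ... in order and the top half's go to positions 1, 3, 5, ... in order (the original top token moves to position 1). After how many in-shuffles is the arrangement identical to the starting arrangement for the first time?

The in-shuffle permutes the 22 positions with cycle lengths [11, 11].
Every token is home exactly when every cycle has completed a whole number of laps, i.e. after lcm(11) = 11 in-shuffles.

11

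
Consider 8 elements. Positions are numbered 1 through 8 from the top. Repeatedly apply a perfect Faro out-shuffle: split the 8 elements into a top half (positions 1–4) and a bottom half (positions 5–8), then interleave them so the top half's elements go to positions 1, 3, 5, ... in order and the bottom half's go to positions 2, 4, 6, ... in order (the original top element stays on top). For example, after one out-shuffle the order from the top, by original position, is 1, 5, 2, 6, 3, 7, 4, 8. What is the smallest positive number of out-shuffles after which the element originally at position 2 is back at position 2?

3

Follow position 2 under repeated out-shuffles:
2 → 3 → 5 → 2
It first returns after 3 out-shuffles.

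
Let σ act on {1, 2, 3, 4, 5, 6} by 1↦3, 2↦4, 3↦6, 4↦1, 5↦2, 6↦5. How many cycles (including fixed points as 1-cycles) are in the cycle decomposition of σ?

Cycle decomposition: (1 3 6 5 2 4).
1 cycle.

1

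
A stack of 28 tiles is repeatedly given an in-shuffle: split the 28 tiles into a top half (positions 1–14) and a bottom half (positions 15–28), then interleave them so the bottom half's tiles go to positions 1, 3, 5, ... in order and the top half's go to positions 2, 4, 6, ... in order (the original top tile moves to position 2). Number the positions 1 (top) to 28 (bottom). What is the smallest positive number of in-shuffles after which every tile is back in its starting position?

28

The in-shuffle permutes the 28 positions with cycle lengths [28].
Every tile is home exactly when every cycle has completed a whole number of laps, i.e. after lcm(28) = 28 in-shuffles.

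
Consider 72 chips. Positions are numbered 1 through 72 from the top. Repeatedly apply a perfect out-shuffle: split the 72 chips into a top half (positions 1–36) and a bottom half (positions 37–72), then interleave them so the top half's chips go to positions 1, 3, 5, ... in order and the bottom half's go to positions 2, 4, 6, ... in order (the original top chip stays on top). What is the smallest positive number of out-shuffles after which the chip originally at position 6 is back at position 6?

Follow position 6 under repeated out-shuffles:
6 → 11 → 21 → 41 → 10 → 19 → 37 → 2 → ... → 6 (length 35)
It first returns after 35 out-shuffles.

35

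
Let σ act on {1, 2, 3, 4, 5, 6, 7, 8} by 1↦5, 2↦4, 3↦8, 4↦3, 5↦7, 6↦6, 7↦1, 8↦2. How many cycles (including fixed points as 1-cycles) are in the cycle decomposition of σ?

3

Cycle decomposition: (1 5 7) (2 4 3 8) (6).
3 cycles.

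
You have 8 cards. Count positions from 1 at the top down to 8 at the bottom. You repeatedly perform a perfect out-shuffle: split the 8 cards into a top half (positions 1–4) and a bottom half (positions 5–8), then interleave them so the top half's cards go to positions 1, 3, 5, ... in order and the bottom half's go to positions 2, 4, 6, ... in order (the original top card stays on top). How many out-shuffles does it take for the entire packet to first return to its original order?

The out-shuffle permutes the 8 positions with cycle lengths [1, 1, 3, 3].
Every card is home exactly when every cycle has completed a whole number of laps, i.e. after lcm(1, 3) = 3 out-shuffles.

3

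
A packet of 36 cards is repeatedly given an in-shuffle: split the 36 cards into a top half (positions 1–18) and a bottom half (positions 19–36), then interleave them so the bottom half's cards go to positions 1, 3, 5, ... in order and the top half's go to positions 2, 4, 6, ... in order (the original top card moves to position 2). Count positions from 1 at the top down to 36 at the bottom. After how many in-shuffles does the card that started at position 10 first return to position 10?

36

Follow position 10 under repeated in-shuffles:
10 → 20 → 3 → 6 → 12 → 24 → 11 → 22 → ... → 10 (length 36)
It first returns after 36 in-shuffles.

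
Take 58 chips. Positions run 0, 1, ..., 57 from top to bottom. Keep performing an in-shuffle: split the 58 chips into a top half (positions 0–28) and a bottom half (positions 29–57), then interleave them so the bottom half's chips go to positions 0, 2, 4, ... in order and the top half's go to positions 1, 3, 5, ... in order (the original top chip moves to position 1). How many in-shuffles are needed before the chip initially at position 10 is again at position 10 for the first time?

Follow position 10 under repeated in-shuffles:
10 → 21 → 43 → 28 → 57 → 56 → 54 → 50 → ... → 10 (length 58)
It first returns after 58 in-shuffles.

58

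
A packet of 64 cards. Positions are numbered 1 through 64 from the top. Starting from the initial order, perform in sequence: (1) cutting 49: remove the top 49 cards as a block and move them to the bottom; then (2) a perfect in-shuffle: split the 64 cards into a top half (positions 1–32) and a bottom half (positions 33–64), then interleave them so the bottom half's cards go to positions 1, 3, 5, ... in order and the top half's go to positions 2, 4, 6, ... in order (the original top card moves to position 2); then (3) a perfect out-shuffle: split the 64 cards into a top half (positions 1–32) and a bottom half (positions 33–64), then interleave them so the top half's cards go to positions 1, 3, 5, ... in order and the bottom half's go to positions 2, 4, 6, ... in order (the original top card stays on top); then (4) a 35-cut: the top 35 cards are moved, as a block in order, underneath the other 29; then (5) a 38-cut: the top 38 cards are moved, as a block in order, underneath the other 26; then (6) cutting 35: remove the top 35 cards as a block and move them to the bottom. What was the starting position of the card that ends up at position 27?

Undo the operations in reverse order, starting from position 27:
  undo op 6 (cut 35): 27 ← 62
  undo op 5 (cut 38): 62 ← 36
  undo op 4 (cut 35): 36 ← 7
  undo op 3 (out-shuffle, from top half): 7 ← 4
  undo op 2 (in-shuffle, from top half): 4 ← 2
  undo op 1 (cut 49): 2 ← 51
So the card at position 27 came from original position 51.

51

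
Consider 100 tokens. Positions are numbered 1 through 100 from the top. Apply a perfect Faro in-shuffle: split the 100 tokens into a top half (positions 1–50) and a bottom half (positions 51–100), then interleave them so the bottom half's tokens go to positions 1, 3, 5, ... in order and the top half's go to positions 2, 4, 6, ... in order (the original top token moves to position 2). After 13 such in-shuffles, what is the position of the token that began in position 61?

Track position through each in-shuffle: 61 → 21 → 42 → 84 → 67 → ... (continuing for 13 shuffles total) → 65.

65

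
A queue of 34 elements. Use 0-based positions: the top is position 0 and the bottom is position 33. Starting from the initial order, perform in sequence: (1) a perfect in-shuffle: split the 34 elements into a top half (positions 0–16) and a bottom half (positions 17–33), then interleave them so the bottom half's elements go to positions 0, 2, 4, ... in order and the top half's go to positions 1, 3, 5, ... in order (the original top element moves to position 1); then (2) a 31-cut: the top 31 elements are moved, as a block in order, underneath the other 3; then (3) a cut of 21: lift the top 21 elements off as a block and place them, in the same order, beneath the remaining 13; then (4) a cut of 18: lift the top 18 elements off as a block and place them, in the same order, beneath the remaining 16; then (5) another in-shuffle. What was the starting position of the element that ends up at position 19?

Undo the operations in reverse order, starting from position 19:
  undo op 5 (in-shuffle, from top half): 19 ← 9
  undo op 4 (cut 18): 9 ← 27
  undo op 3 (cut 21): 27 ← 14
  undo op 2 (cut 31): 14 ← 11
  undo op 1 (in-shuffle, from top half): 11 ← 5
So the element at position 19 came from original position 5.

5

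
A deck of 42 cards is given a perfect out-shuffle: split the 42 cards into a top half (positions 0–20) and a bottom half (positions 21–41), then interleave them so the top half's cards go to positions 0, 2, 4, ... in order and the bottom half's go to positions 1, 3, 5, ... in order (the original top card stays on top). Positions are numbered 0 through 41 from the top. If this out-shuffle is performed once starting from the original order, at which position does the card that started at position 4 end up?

Track the card's position through each out-shuffle:
4 → 8

8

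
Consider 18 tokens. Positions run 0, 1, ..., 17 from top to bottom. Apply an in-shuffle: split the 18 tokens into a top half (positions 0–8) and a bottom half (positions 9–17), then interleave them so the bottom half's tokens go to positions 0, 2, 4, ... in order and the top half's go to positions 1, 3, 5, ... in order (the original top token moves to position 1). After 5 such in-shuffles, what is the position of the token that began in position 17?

5

Track the token's position through each in-shuffle:
17 → 16 → 14 → 10 → 2 → 5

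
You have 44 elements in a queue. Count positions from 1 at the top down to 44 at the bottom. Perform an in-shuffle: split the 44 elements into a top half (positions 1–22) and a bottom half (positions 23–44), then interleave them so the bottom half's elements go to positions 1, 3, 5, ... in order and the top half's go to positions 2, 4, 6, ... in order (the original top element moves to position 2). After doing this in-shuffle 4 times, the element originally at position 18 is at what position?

Track the element's position through each in-shuffle:
18 → 36 → 27 → 9 → 18

18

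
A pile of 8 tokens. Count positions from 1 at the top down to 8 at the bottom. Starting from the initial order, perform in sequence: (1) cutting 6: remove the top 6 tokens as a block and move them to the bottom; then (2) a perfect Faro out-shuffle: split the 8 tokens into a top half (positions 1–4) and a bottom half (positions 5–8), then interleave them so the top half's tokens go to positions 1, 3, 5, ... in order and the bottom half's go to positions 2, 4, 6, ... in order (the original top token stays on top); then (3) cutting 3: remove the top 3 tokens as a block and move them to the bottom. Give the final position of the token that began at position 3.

7

Track the token from position 3 forward through each operation:
  after op 1 (cut 6): 3 → 5
  after op 2 (out-shuffle): 5 → 2
  after op 3 (cut 3): 2 → 7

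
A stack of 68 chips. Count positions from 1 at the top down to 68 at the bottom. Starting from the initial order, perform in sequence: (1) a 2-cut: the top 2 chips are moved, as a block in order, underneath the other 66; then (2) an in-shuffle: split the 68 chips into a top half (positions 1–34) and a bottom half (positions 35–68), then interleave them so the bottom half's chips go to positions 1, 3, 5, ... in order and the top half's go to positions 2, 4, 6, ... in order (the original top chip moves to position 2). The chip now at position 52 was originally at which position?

28

Undo the operations in reverse order, starting from position 52:
  undo op 2 (in-shuffle, from top half): 52 ← 26
  undo op 1 (cut 2): 26 ← 28
So the chip at position 52 came from original position 28.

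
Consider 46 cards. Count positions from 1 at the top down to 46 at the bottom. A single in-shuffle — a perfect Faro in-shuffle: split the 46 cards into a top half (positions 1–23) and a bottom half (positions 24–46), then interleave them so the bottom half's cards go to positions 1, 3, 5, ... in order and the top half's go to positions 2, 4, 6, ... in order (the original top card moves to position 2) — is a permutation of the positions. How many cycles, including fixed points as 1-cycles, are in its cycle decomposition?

2

Trace each unvisited position around until it returns:
(1 2 4 8 16 32 ... len 23) (5 10 20 40 33 19 ... len 23)
2 cycles in total.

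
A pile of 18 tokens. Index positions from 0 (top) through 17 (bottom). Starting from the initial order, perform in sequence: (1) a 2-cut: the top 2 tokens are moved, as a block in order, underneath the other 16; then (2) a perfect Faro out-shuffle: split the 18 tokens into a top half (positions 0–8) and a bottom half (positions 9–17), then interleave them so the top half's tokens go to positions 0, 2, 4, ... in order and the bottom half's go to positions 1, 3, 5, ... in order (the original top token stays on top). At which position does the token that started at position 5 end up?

Track the token from position 5 forward through each operation:
  after op 1 (cut 2): 5 → 3
  after op 2 (out-shuffle): 3 → 6

6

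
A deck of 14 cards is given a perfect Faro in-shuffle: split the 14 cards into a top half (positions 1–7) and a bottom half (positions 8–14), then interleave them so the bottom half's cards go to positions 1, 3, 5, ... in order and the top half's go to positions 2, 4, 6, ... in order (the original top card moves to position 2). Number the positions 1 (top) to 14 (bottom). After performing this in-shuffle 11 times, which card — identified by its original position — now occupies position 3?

6

Work backwards from position 3, undoing one in-shuffle at a time:
3 ← 9 ← 12 ← 6 ← 3 ← 9 ← 12 ← 6 ← 3 ← 9 ← 12 ← 6
So the card now at position 3 started at position 6.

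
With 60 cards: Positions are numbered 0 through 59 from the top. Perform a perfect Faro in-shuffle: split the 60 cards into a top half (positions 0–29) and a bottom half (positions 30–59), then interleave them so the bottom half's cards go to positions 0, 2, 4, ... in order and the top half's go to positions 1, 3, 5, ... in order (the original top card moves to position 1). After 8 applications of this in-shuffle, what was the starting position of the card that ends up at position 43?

23

Work backwards from position 43, undoing one in-shuffle at a time:
43 ← 21 ← 10 ← 35 ← 17 ← 8 ← 34 ← 47 ← 23
So the card now at position 43 started at position 23.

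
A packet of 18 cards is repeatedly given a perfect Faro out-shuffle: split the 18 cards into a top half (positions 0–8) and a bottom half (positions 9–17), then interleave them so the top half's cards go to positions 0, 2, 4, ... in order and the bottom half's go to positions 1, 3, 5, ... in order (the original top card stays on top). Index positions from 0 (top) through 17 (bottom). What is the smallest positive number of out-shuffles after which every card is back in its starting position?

8

The out-shuffle permutes the 18 positions with cycle lengths [1, 1, 8, 8].
Every card is home exactly when every cycle has completed a whole number of laps, i.e. after lcm(1, 8) = 8 out-shuffles.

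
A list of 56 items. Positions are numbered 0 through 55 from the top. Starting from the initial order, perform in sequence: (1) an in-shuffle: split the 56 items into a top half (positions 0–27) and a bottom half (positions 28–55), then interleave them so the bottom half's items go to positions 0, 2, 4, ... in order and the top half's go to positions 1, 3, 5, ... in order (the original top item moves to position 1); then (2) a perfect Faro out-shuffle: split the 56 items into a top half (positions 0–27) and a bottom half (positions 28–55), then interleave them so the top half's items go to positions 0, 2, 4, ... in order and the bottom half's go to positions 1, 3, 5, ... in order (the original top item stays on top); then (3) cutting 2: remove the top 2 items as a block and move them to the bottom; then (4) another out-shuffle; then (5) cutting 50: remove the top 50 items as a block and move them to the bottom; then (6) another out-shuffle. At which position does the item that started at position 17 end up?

Track the item from position 17 forward through each operation:
  after op 1 (in-shuffle): 17 → 35
  after op 2 (out-shuffle): 35 → 15
  after op 3 (cut 2): 15 → 13
  after op 4 (out-shuffle): 13 → 26
  after op 5 (cut 50): 26 → 32
  after op 6 (out-shuffle): 32 → 9

9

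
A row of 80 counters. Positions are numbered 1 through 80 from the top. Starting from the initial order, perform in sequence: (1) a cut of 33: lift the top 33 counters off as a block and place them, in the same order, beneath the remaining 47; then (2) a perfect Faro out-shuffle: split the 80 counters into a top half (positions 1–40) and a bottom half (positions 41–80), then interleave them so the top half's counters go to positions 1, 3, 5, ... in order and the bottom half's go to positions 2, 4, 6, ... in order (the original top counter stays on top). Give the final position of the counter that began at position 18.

Track the counter from position 18 forward through each operation:
  after op 1 (cut 33): 18 → 65
  after op 2 (out-shuffle): 65 → 50

50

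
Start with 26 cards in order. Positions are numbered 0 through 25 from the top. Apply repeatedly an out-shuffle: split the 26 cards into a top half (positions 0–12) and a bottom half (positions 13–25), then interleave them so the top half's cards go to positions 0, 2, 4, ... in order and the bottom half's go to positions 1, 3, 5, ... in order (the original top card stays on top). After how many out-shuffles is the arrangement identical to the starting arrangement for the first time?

20

The out-shuffle permutes the 26 positions with cycle lengths [1, 1, 4, 20].
Every card is home exactly when every cycle has completed a whole number of laps, i.e. after lcm(1, 4, 20) = 20 out-shuffles.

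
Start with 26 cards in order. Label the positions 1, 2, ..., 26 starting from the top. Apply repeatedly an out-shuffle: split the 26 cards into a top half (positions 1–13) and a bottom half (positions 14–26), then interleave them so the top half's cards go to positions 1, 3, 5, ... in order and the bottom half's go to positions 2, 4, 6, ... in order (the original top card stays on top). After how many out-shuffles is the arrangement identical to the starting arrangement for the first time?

The out-shuffle permutes the 26 positions with cycle lengths [1, 1, 4, 20].
Every card is home exactly when every cycle has completed a whole number of laps, i.e. after lcm(1, 4, 20) = 20 out-shuffles.

20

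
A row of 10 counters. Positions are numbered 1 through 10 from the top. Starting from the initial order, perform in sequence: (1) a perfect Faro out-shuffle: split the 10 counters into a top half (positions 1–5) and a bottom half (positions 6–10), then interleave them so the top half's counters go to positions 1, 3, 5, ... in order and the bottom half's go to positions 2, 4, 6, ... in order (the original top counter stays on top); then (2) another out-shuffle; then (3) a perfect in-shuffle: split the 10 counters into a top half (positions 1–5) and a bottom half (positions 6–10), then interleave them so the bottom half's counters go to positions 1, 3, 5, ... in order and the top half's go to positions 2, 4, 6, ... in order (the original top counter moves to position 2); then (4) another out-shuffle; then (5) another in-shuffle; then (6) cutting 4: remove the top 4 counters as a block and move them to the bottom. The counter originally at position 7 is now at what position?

Track the counter from position 7 forward through each operation:
  after op 1 (out-shuffle): 7 → 4
  after op 2 (out-shuffle): 4 → 7
  after op 3 (in-shuffle): 7 → 3
  after op 4 (out-shuffle): 3 → 5
  after op 5 (in-shuffle): 5 → 10
  after op 6 (cut 4): 10 → 6

6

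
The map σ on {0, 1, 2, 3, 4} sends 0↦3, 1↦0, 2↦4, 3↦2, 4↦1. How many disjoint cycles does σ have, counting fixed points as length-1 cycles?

Cycle decomposition: (0 3 2 4 1).
1 cycle.

1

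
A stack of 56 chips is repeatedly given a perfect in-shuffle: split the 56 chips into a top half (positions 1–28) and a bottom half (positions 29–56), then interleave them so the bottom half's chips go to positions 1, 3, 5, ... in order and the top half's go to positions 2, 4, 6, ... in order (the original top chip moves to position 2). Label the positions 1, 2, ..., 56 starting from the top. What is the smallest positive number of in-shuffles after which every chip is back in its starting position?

The in-shuffle permutes the 56 positions with cycle lengths [2, 18, 18, 18].
Every chip is home exactly when every cycle has completed a whole number of laps, i.e. after lcm(2, 18) = 18 in-shuffles.

18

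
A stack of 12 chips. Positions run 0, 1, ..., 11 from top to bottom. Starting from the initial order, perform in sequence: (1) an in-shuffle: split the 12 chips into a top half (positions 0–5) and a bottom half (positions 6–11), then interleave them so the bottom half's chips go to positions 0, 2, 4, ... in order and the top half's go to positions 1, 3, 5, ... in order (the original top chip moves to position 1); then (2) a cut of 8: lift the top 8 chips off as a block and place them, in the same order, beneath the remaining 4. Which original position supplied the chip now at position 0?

10

Undo the operations in reverse order, starting from position 0:
  undo op 2 (cut 8): 0 ← 8
  undo op 1 (in-shuffle, from bottom half): 8 ← 10
So the chip at position 0 came from original position 10.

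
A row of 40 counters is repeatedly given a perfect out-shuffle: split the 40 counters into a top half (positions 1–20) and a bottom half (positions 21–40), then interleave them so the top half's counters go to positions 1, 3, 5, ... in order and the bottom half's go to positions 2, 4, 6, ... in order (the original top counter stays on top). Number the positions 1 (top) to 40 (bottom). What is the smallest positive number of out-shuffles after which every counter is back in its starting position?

12

The out-shuffle permutes the 40 positions with cycle lengths [1, 1, 2, 12, 12, 12].
Every counter is home exactly when every cycle has completed a whole number of laps, i.e. after lcm(1, 2, 12) = 12 out-shuffles.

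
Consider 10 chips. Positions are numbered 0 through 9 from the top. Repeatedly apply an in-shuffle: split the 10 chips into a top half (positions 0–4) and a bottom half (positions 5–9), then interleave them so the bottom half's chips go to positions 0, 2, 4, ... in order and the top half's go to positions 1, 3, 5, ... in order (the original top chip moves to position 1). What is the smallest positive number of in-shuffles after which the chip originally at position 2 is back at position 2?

10

Follow position 2 under repeated in-shuffles:
2 → 5 → 0 → 1 → 3 → 7 → 4 → 9 → 8 → 6 → 2
It first returns after 10 in-shuffles.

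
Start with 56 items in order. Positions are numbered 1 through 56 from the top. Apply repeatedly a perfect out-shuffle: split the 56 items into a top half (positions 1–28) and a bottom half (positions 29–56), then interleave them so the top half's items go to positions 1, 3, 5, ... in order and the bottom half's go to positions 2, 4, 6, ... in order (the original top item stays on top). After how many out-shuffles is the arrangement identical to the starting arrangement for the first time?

20

The out-shuffle permutes the 56 positions with cycle lengths [1, 1, 4, 10, 20, 20].
Every item is home exactly when every cycle has completed a whole number of laps, i.e. after lcm(1, 4, 10, 20) = 20 out-shuffles.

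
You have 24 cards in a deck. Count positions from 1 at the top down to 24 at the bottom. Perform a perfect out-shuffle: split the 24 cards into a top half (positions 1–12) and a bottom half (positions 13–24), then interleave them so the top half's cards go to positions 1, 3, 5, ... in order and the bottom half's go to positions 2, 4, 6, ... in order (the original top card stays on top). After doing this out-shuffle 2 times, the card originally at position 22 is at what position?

16

Track the card's position through each out-shuffle:
22 → 20 → 16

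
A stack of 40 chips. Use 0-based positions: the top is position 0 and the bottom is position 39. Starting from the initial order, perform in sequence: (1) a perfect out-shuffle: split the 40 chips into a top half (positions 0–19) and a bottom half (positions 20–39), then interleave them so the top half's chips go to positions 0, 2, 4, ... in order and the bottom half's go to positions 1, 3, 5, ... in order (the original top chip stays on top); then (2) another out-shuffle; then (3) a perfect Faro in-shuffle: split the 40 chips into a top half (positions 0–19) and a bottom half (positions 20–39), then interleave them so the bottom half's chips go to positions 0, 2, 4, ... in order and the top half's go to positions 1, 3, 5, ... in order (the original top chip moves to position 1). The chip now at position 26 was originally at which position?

Undo the operations in reverse order, starting from position 26:
  undo op 3 (in-shuffle, from bottom half): 26 ← 33
  undo op 2 (out-shuffle, from bottom half): 33 ← 36
  undo op 1 (out-shuffle, from top half): 36 ← 18
So the chip at position 26 came from original position 18.

18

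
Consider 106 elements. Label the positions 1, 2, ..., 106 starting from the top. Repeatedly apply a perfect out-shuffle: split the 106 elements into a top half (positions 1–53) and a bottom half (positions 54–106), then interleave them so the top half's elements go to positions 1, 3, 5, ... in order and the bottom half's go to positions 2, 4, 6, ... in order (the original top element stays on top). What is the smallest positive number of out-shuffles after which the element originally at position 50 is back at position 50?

4

Follow position 50 under repeated out-shuffles:
50 → 99 → 92 → 78 → 50
It first returns after 4 out-shuffles.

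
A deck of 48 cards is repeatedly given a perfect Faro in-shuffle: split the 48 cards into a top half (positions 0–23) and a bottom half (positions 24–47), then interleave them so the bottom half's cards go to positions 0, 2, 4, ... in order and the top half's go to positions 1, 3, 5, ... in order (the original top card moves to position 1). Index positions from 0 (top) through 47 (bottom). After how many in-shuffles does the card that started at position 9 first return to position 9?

Follow position 9 under repeated in-shuffles:
9 → 19 → 39 → 30 → 12 → 25 → 2 → 5 → ... → 9 (length 21)
It first returns after 21 in-shuffles.

21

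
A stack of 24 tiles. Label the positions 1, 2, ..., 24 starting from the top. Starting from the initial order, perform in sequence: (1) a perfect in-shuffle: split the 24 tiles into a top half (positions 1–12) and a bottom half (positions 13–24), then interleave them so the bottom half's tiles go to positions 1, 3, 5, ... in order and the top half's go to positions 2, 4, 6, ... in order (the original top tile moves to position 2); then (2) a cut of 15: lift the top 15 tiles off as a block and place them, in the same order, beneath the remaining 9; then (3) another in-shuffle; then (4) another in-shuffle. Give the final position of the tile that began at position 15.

Track the tile from position 15 forward through each operation:
  after op 1 (in-shuffle): 15 → 5
  after op 2 (cut 15): 5 → 14
  after op 3 (in-shuffle): 14 → 3
  after op 4 (in-shuffle): 3 → 6

6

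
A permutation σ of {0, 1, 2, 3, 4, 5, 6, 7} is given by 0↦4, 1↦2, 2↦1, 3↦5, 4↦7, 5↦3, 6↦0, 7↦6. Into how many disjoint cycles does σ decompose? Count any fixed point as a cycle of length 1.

Cycle decomposition: (0 4 7 6) (1 2) (3 5).
3 cycles.

3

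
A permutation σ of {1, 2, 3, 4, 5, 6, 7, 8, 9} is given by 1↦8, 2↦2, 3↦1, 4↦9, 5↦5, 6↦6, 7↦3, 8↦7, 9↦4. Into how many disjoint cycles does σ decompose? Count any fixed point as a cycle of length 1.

5

Cycle decomposition: (1 8 7 3) (2) (4 9) (5) (6).
5 cycles.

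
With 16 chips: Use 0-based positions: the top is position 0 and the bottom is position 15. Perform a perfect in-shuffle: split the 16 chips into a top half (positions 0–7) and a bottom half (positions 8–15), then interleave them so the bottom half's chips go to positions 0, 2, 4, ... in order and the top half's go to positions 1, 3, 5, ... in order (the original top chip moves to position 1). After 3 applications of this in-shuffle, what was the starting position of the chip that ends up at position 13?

5

Work backwards from position 13, undoing one in-shuffle at a time:
13 ← 6 ← 11 ← 5
So the chip now at position 13 started at position 5.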